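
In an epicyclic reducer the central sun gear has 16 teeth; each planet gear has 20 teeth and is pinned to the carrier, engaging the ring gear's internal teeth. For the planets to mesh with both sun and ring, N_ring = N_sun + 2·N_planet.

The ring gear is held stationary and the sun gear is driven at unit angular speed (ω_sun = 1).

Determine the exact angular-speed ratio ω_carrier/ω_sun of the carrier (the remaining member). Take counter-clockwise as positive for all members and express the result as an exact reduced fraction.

2/9

N_ring = 16 + 2·20 = 56
16(ω_s−ω_c) = −56(ω_r−ω_c),  ω_r=0, ω_s=1
16(1−ω_c) = −56(0−ω_c)  ⇒  72ω_c = 16  ⇒  ω_c = 2/9
ω_c/ω_s = 2/9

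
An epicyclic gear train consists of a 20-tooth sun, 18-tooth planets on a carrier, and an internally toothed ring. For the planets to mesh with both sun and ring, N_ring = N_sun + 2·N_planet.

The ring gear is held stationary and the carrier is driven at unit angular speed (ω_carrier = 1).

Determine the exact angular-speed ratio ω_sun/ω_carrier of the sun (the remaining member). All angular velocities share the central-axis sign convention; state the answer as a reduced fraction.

19/5

N_ring = 20 + 2·18 = 56
20(ω_s−ω_c) = −56(ω_r−ω_c),  ω_r=0, ω_c=1
ω_s = 1 − (56/20)(0−1) = 19/5
ω_s/ω_c = 19/5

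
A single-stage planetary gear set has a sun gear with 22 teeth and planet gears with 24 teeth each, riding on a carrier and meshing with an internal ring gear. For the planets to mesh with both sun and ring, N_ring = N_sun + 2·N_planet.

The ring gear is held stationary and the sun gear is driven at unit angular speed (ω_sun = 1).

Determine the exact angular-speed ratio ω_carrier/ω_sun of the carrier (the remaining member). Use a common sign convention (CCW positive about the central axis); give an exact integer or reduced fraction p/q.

N_ring = 22 + 2·24 = 70
22(ω_s−ω_c) = −70(ω_r−ω_c),  ω_r=0, ω_s=1
22(1−ω_c) = −70(0−ω_c)  ⇒  92ω_c = 22  ⇒  ω_c = 11/46
ω_c/ω_s = 11/46

11/46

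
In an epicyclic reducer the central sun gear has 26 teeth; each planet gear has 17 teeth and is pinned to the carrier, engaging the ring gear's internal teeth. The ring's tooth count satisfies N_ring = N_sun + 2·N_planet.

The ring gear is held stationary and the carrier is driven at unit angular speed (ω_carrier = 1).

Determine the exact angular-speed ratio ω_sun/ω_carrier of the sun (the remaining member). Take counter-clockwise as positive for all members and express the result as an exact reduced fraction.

N_ring = 26 + 2·17 = 60
26(ω_s−ω_c) = −60(ω_r−ω_c),  ω_r=0, ω_c=1
ω_s = 1 − (60/26)(0−1) = 43/13
ω_s/ω_c = 43/13

43/13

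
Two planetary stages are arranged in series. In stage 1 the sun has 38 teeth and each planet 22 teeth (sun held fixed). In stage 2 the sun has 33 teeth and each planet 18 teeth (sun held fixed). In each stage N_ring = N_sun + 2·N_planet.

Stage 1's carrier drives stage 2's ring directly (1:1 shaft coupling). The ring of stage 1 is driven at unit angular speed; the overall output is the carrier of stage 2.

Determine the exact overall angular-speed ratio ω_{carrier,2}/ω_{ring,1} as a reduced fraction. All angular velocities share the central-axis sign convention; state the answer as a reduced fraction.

Stage 1: N_ring = 38 + 2·22 = 82
Stage 1: 38(ω_s−ω_c) = −82(ω_r−ω_c),  ω_s=0, ω_r=1
Stage 1: 38(0−ω_c) = −82(1−ω_c)  ⇒  120ω_c = 82  ⇒  ω_c = 41/60
  ⇒ ω_c¹/ω_r¹ = 41/60
Stage 2: N_ring = 33 + 2·18 = 69
Stage 2: 33(ω_s−ω_c) = −69(ω_r−ω_c),  ω_s=0, ω_r=1
Stage 2: 33(0−ω_c) = −69(1−ω_c)  ⇒  102ω_c = 69  ⇒  ω_c = 23/34
  ⇒ ω_c²/ω_r² = 23/34
Coupling ω_r² = ω_c¹ ⇒ overall = 41/60 × 23/34 = 943/2040

943/2040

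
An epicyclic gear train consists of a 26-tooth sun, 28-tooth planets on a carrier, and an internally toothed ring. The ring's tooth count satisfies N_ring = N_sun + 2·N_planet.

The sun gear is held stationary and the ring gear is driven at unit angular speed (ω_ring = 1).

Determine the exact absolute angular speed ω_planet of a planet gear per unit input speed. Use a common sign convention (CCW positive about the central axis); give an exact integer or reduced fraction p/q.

41/28

N_ring = 26 + 2·28 = 82
26(ω_s−ω_c) = −82(ω_r−ω_c),  ω_s=0, ω_r=1
26(0−ω_c) = −82(1−ω_c)  ⇒  108ω_c = 82  ⇒  ω_c = 41/54
sun–planet: 26·(0−41/54) = −28·(ω_p−ω_c)  ⇒  ω_p−ω_c = −(26/28)·(-41/54) = 533/756
ω_p = 41/54 + 533/756 = 41/28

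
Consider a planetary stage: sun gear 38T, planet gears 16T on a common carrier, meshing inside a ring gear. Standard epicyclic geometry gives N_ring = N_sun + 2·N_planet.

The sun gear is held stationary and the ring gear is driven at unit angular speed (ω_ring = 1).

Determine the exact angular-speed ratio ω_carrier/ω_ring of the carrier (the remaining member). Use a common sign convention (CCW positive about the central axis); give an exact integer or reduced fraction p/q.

N_ring = 38 + 2·16 = 70
38(ω_s−ω_c) = −70(ω_r−ω_c),  ω_s=0, ω_r=1
38(0−ω_c) = −70(1−ω_c)  ⇒  108ω_c = 70  ⇒  ω_c = 35/54
ω_c/ω_r = 35/54

35/54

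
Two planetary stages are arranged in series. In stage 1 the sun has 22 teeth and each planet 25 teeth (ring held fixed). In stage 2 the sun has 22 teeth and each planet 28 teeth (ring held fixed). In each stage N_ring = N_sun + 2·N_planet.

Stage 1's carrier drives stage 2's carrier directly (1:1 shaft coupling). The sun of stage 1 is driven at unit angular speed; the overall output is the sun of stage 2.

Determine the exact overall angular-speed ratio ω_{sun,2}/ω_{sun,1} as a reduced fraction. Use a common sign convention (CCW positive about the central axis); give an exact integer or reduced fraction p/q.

Stage 1: N_ring = 22 + 2·25 = 72
Stage 1: 22(ω_s−ω_c) = −72(ω_r−ω_c),  ω_r=0, ω_s=1
Stage 1: 22(1−ω_c) = −72(0−ω_c)  ⇒  94ω_c = 22  ⇒  ω_c = 11/47
  ⇒ ω_c¹/ω_s¹ = 11/47
Stage 2: N_ring = 22 + 2·28 = 78
Stage 2: 22(ω_s−ω_c) = −78(ω_r−ω_c),  ω_r=0, ω_c=1
Stage 2: ω_s = 1 − (78/22)(0−1) = 50/11
  ⇒ ω_s²/ω_c² = 50/11
Coupling ω_c² = ω_c¹ ⇒ overall = 11/47 × 50/11 = 50/47

50/47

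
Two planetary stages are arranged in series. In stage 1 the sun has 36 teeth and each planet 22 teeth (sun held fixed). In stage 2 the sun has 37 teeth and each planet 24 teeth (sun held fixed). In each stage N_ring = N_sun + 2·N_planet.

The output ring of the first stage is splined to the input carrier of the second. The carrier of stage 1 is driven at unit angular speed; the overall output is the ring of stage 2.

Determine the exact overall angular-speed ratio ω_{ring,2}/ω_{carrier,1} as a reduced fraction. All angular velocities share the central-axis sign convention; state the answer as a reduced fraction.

1769/850

Stage 1: N_ring = 36 + 2·22 = 80
Stage 1: 36(ω_s−ω_c) = −80(ω_r−ω_c),  ω_s=0, ω_c=1
Stage 1: ω_r = 1 − (36/80)(0−1) = 29/20
  ⇒ ω_r¹/ω_c¹ = 29/20
Stage 2: N_ring = 37 + 2·24 = 85
Stage 2: 37(ω_s−ω_c) = −85(ω_r−ω_c),  ω_s=0, ω_c=1
Stage 2: ω_r = 1 − (37/85)(0−1) = 122/85
  ⇒ ω_r²/ω_c² = 122/85
Coupling ω_c² = ω_r¹ ⇒ overall = 29/20 × 122/85 = 1769/850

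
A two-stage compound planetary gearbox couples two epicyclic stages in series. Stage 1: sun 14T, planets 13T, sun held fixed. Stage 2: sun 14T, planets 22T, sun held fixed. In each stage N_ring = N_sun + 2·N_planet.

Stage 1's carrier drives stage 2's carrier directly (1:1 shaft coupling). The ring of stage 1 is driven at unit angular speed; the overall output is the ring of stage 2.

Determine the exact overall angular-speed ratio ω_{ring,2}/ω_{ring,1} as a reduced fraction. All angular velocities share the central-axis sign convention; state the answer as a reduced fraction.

80/87

Stage 1: N_ring = 14 + 2·13 = 40
Stage 1: 14(ω_s−ω_c) = −40(ω_r−ω_c),  ω_s=0, ω_r=1
Stage 1: 14(0−ω_c) = −40(1−ω_c)  ⇒  54ω_c = 40  ⇒  ω_c = 20/27
  ⇒ ω_c¹/ω_r¹ = 20/27
Stage 2: N_ring = 14 + 2·22 = 58
Stage 2: 14(ω_s−ω_c) = −58(ω_r−ω_c),  ω_s=0, ω_c=1
Stage 2: ω_r = 1 − (14/58)(0−1) = 36/29
  ⇒ ω_r²/ω_c² = 36/29
Coupling ω_c² = ω_c¹ ⇒ overall = 20/27 × 36/29 = 80/87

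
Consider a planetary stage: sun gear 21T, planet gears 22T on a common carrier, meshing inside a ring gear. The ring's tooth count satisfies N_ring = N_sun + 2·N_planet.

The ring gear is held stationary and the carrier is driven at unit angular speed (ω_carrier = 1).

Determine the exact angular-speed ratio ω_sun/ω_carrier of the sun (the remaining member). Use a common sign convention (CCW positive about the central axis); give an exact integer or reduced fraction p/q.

N_ring = 21 + 2·22 = 65
21(ω_s−ω_c) = −65(ω_r−ω_c),  ω_r=0, ω_c=1
ω_s = 1 − (65/21)(0−1) = 86/21
ω_s/ω_c = 86/21

86/21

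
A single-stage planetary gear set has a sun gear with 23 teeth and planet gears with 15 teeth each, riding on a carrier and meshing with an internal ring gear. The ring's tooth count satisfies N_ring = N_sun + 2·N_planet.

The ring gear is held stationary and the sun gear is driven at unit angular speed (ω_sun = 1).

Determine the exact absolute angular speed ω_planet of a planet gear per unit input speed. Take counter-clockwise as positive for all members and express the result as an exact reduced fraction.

-23/30

N_ring = 23 + 2·15 = 53
23(ω_s−ω_c) = −53(ω_r−ω_c),  ω_r=0, ω_s=1
23(1−ω_c) = −53(0−ω_c)  ⇒  76ω_c = 23  ⇒  ω_c = 23/76
sun–planet: 23·(1−23/76) = −15·(ω_p−ω_c)  ⇒  ω_p−ω_c = −(23/15)·(53/76) = -1219/1140
ω_p = 23/76 − 1219/1140 = -23/30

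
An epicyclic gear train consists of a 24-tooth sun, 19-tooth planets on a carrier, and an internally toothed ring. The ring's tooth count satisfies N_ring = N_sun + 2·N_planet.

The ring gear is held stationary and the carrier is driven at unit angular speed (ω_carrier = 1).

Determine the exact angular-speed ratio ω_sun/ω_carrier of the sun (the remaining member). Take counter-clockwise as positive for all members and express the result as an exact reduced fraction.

N_ring = 24 + 2·19 = 62
24(ω_s−ω_c) = −62(ω_r−ω_c),  ω_r=0, ω_c=1
ω_s = 1 − (62/24)(0−1) = 43/12
ω_s/ω_c = 43/12

43/12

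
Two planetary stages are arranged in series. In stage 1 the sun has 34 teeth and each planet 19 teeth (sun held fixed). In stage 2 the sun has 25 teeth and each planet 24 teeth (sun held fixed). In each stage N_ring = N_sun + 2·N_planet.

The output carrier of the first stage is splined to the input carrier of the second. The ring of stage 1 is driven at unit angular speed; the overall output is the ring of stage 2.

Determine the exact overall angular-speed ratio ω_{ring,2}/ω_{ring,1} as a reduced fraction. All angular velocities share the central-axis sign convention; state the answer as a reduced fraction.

Stage 1: N_ring = 34 + 2·19 = 72
Stage 1: 34(ω_s−ω_c) = −72(ω_r−ω_c),  ω_s=0, ω_r=1
Stage 1: 34(0−ω_c) = −72(1−ω_c)  ⇒  106ω_c = 72  ⇒  ω_c = 36/53
  ⇒ ω_c¹/ω_r¹ = 36/53
Stage 2: N_ring = 25 + 2·24 = 73
Stage 2: 25(ω_s−ω_c) = −73(ω_r−ω_c),  ω_s=0, ω_c=1
Stage 2: ω_r = 1 − (25/73)(0−1) = 98/73
  ⇒ ω_r²/ω_c² = 98/73
Coupling ω_c² = ω_c¹ ⇒ overall = 36/53 × 98/73 = 3528/3869

3528/3869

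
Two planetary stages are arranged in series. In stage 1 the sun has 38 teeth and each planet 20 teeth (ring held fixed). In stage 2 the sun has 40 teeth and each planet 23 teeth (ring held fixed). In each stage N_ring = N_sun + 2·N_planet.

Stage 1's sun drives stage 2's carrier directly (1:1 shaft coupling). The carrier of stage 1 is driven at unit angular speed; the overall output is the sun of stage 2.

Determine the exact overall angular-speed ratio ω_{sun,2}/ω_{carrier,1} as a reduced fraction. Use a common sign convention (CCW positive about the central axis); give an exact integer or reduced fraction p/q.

Stage 1: N_ring = 38 + 2·20 = 78
Stage 1: 38(ω_s−ω_c) = −78(ω_r−ω_c),  ω_r=0, ω_c=1
Stage 1: ω_s = 1 − (78/38)(0−1) = 58/19
  ⇒ ω_s¹/ω_c¹ = 58/19
Stage 2: N_ring = 40 + 2·23 = 86
Stage 2: 40(ω_s−ω_c) = −86(ω_r−ω_c),  ω_r=0, ω_c=1
Stage 2: ω_s = 1 − (86/40)(0−1) = 63/20
  ⇒ ω_s²/ω_c² = 63/20
Coupling ω_c² = ω_s¹ ⇒ overall = 58/19 × 63/20 = 1827/190

1827/190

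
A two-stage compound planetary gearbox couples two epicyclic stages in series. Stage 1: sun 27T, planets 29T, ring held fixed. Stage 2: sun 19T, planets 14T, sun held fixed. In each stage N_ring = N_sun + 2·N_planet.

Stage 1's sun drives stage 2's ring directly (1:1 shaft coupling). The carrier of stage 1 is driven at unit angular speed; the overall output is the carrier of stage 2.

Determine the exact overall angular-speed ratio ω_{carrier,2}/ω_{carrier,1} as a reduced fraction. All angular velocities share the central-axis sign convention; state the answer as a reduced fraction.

2632/891

Stage 1: N_ring = 27 + 2·29 = 85
Stage 1: 27(ω_s−ω_c) = −85(ω_r−ω_c),  ω_r=0, ω_c=1
Stage 1: ω_s = 1 − (85/27)(0−1) = 112/27
  ⇒ ω_s¹/ω_c¹ = 112/27
Stage 2: N_ring = 19 + 2·14 = 47
Stage 2: 19(ω_s−ω_c) = −47(ω_r−ω_c),  ω_s=0, ω_r=1
Stage 2: 19(0−ω_c) = −47(1−ω_c)  ⇒  66ω_c = 47  ⇒  ω_c = 47/66
  ⇒ ω_c²/ω_r² = 47/66
Coupling ω_r² = ω_s¹ ⇒ overall = 112/27 × 47/66 = 2632/891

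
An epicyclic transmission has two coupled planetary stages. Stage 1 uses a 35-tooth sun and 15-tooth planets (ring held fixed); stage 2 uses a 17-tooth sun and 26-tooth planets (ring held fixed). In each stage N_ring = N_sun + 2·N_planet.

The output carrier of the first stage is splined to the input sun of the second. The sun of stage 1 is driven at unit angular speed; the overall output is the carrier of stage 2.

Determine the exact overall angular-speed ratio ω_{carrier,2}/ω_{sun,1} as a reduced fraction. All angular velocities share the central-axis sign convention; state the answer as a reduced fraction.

119/1720

Stage 1: N_ring = 35 + 2·15 = 65
Stage 1: 35(ω_s−ω_c) = −65(ω_r−ω_c),  ω_r=0, ω_s=1
Stage 1: 35(1−ω_c) = −65(0−ω_c)  ⇒  100ω_c = 35  ⇒  ω_c = 7/20
  ⇒ ω_c¹/ω_s¹ = 7/20
Stage 2: N_ring = 17 + 2·26 = 69
Stage 2: 17(ω_s−ω_c) = −69(ω_r−ω_c),  ω_r=0, ω_s=1
Stage 2: 17(1−ω_c) = −69(0−ω_c)  ⇒  86ω_c = 17  ⇒  ω_c = 17/86
  ⇒ ω_c²/ω_s² = 17/86
Coupling ω_s² = ω_c¹ ⇒ overall = 7/20 × 17/86 = 119/1720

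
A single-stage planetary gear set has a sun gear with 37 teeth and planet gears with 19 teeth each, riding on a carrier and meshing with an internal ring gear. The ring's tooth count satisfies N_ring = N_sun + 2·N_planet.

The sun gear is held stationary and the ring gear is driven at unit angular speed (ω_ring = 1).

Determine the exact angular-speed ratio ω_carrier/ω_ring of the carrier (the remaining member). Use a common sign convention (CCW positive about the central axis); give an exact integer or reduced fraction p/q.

75/112

N_ring = 37 + 2·19 = 75
37(ω_s−ω_c) = −75(ω_r−ω_c),  ω_s=0, ω_r=1
37(0−ω_c) = −75(1−ω_c)  ⇒  112ω_c = 75  ⇒  ω_c = 75/112
ω_c/ω_r = 75/112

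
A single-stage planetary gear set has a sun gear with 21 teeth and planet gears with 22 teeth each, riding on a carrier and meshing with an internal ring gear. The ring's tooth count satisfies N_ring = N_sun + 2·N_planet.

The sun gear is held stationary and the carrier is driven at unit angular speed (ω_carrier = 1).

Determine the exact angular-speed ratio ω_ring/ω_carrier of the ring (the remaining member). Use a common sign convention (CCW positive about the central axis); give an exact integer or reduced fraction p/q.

86/65

N_ring = 21 + 2·22 = 65
21(ω_s−ω_c) = −65(ω_r−ω_c),  ω_s=0, ω_c=1
ω_r = 1 − (21/65)(0−1) = 86/65
ω_r/ω_c = 86/65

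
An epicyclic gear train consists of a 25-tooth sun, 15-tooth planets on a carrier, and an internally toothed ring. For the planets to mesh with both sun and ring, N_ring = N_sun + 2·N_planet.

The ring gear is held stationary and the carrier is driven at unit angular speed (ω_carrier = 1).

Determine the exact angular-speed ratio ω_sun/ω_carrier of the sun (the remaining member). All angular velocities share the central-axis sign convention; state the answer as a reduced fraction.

N_ring = 25 + 2·15 = 55
25(ω_s−ω_c) = −55(ω_r−ω_c),  ω_r=0, ω_c=1
ω_s = 1 − (55/25)(0−1) = 16/5
ω_s/ω_c = 16/5

16/5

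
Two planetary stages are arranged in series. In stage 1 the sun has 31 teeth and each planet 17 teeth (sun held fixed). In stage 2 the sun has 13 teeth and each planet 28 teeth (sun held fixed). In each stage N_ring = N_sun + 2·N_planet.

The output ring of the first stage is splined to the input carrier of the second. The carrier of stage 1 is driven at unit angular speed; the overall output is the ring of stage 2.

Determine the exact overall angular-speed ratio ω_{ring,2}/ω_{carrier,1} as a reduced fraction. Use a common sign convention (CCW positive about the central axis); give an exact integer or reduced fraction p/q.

2624/1495

Stage 1: N_ring = 31 + 2·17 = 65
Stage 1: 31(ω_s−ω_c) = −65(ω_r−ω_c),  ω_s=0, ω_c=1
Stage 1: ω_r = 1 − (31/65)(0−1) = 96/65
  ⇒ ω_r¹/ω_c¹ = 96/65
Stage 2: N_ring = 13 + 2·28 = 69
Stage 2: 13(ω_s−ω_c) = −69(ω_r−ω_c),  ω_s=0, ω_c=1
Stage 2: ω_r = 1 − (13/69)(0−1) = 82/69
  ⇒ ω_r²/ω_c² = 82/69
Coupling ω_c² = ω_r¹ ⇒ overall = 96/65 × 82/69 = 2624/1495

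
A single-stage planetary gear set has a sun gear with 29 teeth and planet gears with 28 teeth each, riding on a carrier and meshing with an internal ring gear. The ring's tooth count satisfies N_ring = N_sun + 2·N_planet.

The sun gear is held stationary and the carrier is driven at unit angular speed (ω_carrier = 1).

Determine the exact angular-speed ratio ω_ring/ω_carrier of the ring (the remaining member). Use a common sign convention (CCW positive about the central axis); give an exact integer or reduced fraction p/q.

N_ring = 29 + 2·28 = 85
29(ω_s−ω_c) = −85(ω_r−ω_c),  ω_s=0, ω_c=1
ω_r = 1 − (29/85)(0−1) = 114/85
ω_r/ω_c = 114/85

114/85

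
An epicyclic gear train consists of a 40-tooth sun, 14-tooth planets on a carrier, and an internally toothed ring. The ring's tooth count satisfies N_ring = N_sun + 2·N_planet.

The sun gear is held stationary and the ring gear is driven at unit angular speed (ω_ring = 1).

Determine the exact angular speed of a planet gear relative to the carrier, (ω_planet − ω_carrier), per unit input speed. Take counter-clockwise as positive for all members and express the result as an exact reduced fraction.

340/189

N_ring = 40 + 2·14 = 68
40(ω_s−ω_c) = −68(ω_r−ω_c),  ω_s=0, ω_r=1
40(0−ω_c) = −68(1−ω_c)  ⇒  108ω_c = 68  ⇒  ω_c = 17/27
sun–planet: 40·(0−17/27) = −14·(ω_p−ω_c)  ⇒  ω_p−ω_c = −(40/14)·(-17/27) = 340/189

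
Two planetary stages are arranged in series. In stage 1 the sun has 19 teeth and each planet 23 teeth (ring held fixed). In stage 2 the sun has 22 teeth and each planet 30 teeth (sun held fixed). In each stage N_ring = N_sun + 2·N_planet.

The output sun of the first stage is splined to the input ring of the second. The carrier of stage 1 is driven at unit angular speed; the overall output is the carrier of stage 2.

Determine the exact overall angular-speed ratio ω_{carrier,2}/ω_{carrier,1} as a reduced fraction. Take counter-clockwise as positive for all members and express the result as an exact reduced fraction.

861/247

Stage 1: N_ring = 19 + 2·23 = 65
Stage 1: 19(ω_s−ω_c) = −65(ω_r−ω_c),  ω_r=0, ω_c=1
Stage 1: ω_s = 1 − (65/19)(0−1) = 84/19
  ⇒ ω_s¹/ω_c¹ = 84/19
Stage 2: N_ring = 22 + 2·30 = 82
Stage 2: 22(ω_s−ω_c) = −82(ω_r−ω_c),  ω_s=0, ω_r=1
Stage 2: 22(0−ω_c) = −82(1−ω_c)  ⇒  104ω_c = 82  ⇒  ω_c = 41/52
  ⇒ ω_c²/ω_r² = 41/52
Coupling ω_r² = ω_s¹ ⇒ overall = 84/19 × 41/52 = 861/247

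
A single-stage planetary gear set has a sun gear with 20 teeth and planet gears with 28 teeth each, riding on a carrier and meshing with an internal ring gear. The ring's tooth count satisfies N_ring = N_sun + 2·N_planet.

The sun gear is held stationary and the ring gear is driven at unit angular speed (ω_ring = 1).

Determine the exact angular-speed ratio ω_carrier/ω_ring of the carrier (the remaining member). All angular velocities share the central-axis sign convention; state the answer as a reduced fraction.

N_ring = 20 + 2·28 = 76
20(ω_s−ω_c) = −76(ω_r−ω_c),  ω_s=0, ω_r=1
20(0−ω_c) = −76(1−ω_c)  ⇒  96ω_c = 76  ⇒  ω_c = 19/24
ω_c/ω_r = 19/24

19/24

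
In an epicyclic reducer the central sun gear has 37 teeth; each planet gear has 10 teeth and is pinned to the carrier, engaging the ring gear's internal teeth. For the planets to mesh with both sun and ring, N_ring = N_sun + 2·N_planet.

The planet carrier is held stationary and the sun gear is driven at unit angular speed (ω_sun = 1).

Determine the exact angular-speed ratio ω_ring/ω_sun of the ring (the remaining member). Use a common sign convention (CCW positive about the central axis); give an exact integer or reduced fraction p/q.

-37/57

N_ring = 37 + 2·10 = 57
37(ω_s−ω_c) = −57(ω_r−ω_c),  ω_c=0, ω_s=1
ω_r = 0 − (37/57)(1−0) = -37/57
ω_r/ω_s = -37/57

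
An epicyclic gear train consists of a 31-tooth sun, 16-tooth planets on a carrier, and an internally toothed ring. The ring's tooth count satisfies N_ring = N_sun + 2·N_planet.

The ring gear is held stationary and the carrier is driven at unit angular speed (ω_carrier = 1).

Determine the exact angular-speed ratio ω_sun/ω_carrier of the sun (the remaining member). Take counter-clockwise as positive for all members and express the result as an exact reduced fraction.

N_ring = 31 + 2·16 = 63
31(ω_s−ω_c) = −63(ω_r−ω_c),  ω_r=0, ω_c=1
ω_s = 1 − (63/31)(0−1) = 94/31
ω_s/ω_c = 94/31

94/31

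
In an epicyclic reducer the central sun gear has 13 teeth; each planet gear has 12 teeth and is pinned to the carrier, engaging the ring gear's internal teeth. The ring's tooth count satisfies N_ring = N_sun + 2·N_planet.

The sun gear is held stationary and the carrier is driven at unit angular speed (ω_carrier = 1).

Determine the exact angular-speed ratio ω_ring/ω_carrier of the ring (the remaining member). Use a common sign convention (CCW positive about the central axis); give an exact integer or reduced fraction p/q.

N_ring = 13 + 2·12 = 37
13(ω_s−ω_c) = −37(ω_r−ω_c),  ω_s=0, ω_c=1
ω_r = 1 − (13/37)(0−1) = 50/37
ω_r/ω_c = 50/37

50/37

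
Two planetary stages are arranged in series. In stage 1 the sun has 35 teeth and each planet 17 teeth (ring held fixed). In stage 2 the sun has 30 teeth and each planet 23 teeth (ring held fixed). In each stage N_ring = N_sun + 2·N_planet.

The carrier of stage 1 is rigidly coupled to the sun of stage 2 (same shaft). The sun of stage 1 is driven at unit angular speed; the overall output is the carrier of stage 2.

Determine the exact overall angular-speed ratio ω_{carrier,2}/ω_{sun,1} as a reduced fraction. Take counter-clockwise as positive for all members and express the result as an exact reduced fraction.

Stage 1: N_ring = 35 + 2·17 = 69
Stage 1: 35(ω_s−ω_c) = −69(ω_r−ω_c),  ω_r=0, ω_s=1
Stage 1: 35(1−ω_c) = −69(0−ω_c)  ⇒  104ω_c = 35  ⇒  ω_c = 35/104
  ⇒ ω_c¹/ω_s¹ = 35/104
Stage 2: N_ring = 30 + 2·23 = 76
Stage 2: 30(ω_s−ω_c) = −76(ω_r−ω_c),  ω_r=0, ω_s=1
Stage 2: 30(1−ω_c) = −76(0−ω_c)  ⇒  106ω_c = 30  ⇒  ω_c = 15/53
  ⇒ ω_c²/ω_s² = 15/53
Coupling ω_s² = ω_c¹ ⇒ overall = 35/104 × 15/53 = 525/5512

525/5512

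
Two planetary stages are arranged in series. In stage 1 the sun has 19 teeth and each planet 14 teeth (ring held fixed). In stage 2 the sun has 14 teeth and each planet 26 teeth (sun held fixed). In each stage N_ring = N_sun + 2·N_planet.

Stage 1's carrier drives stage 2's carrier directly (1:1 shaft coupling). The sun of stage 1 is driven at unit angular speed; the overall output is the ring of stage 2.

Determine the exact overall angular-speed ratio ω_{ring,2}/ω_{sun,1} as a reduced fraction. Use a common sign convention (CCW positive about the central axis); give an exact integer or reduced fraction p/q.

380/1089

Stage 1: N_ring = 19 + 2·14 = 47
Stage 1: 19(ω_s−ω_c) = −47(ω_r−ω_c),  ω_r=0, ω_s=1
Stage 1: 19(1−ω_c) = −47(0−ω_c)  ⇒  66ω_c = 19  ⇒  ω_c = 19/66
  ⇒ ω_c¹/ω_s¹ = 19/66
Stage 2: N_ring = 14 + 2·26 = 66
Stage 2: 14(ω_s−ω_c) = −66(ω_r−ω_c),  ω_s=0, ω_c=1
Stage 2: ω_r = 1 − (14/66)(0−1) = 40/33
  ⇒ ω_r²/ω_c² = 40/33
Coupling ω_c² = ω_c¹ ⇒ overall = 19/66 × 40/33 = 380/1089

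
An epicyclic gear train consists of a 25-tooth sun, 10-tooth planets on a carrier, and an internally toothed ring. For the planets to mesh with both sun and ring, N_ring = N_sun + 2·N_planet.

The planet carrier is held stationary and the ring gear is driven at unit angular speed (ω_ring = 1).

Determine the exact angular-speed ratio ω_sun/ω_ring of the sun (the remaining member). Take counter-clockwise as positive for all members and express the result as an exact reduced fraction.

-9/5

N_ring = 25 + 2·10 = 45
25(ω_s−ω_c) = −45(ω_r−ω_c),  ω_c=0, ω_r=1
ω_s = 0 − (45/25)(1−0) = -9/5
ω_s/ω_r = -9/5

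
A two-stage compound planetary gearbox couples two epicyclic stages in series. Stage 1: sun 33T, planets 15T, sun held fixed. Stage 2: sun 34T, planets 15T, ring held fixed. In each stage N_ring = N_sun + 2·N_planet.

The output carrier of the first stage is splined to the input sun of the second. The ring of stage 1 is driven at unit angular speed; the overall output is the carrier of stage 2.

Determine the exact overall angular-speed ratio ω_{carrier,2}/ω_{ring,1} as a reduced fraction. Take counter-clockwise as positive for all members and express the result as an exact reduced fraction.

51/224

Stage 1: N_ring = 33 + 2·15 = 63
Stage 1: 33(ω_s−ω_c) = −63(ω_r−ω_c),  ω_s=0, ω_r=1
Stage 1: 33(0−ω_c) = −63(1−ω_c)  ⇒  96ω_c = 63  ⇒  ω_c = 21/32
  ⇒ ω_c¹/ω_r¹ = 21/32
Stage 2: N_ring = 34 + 2·15 = 64
Stage 2: 34(ω_s−ω_c) = −64(ω_r−ω_c),  ω_r=0, ω_s=1
Stage 2: 34(1−ω_c) = −64(0−ω_c)  ⇒  98ω_c = 34  ⇒  ω_c = 17/49
  ⇒ ω_c²/ω_s² = 17/49
Coupling ω_s² = ω_c¹ ⇒ overall = 21/32 × 17/49 = 51/224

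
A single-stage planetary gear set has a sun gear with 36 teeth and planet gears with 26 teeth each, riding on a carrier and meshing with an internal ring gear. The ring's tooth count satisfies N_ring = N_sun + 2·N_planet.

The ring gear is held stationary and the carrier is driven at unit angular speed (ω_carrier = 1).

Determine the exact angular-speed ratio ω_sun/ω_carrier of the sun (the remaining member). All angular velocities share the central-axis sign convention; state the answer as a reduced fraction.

N_ring = 36 + 2·26 = 88
36(ω_s−ω_c) = −88(ω_r−ω_c),  ω_r=0, ω_c=1
ω_s = 1 − (88/36)(0−1) = 31/9
ω_s/ω_c = 31/9

31/9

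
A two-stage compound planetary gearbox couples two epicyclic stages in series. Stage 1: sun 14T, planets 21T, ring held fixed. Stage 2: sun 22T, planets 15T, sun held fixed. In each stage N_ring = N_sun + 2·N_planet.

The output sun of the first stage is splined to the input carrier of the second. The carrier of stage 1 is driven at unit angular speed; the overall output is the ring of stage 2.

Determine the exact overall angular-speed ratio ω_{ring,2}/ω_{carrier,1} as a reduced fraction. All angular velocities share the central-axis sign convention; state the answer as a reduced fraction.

Stage 1: N_ring = 14 + 2·21 = 56
Stage 1: 14(ω_s−ω_c) = −56(ω_r−ω_c),  ω_r=0, ω_c=1
Stage 1: ω_s = 1 − (56/14)(0−1) = 5
  ⇒ ω_s¹/ω_c¹ = 5
Stage 2: N_ring = 22 + 2·15 = 52
Stage 2: 22(ω_s−ω_c) = −52(ω_r−ω_c),  ω_s=0, ω_c=1
Stage 2: ω_r = 1 − (22/52)(0−1) = 37/26
  ⇒ ω_r²/ω_c² = 37/26
Coupling ω_c² = ω_s¹ ⇒ overall = 5 × 37/26 = 185/26

185/26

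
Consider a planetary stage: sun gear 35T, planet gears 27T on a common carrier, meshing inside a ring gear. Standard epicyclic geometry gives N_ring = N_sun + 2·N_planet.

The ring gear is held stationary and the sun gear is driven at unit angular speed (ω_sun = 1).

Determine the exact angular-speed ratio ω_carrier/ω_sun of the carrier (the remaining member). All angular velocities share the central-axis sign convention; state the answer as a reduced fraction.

35/124

N_ring = 35 + 2·27 = 89
35(ω_s−ω_c) = −89(ω_r−ω_c),  ω_r=0, ω_s=1
35(1−ω_c) = −89(0−ω_c)  ⇒  124ω_c = 35  ⇒  ω_c = 35/124
ω_c/ω_s = 35/124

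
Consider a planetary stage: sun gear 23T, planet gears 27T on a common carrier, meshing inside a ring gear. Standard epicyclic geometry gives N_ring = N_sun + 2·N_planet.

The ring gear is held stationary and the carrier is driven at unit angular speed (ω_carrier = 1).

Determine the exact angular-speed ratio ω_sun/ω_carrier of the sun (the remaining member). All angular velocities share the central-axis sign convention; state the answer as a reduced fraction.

100/23

N_ring = 23 + 2·27 = 77
23(ω_s−ω_c) = −77(ω_r−ω_c),  ω_r=0, ω_c=1
ω_s = 1 − (77/23)(0−1) = 100/23
ω_s/ω_c = 100/23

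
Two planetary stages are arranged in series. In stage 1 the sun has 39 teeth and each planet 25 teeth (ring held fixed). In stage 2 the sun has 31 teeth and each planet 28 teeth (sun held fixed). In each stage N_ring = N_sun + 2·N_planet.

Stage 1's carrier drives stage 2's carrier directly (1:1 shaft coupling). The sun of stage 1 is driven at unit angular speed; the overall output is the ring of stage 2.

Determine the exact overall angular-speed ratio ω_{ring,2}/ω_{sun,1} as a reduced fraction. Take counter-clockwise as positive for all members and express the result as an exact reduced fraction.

767/1856

Stage 1: N_ring = 39 + 2·25 = 89
Stage 1: 39(ω_s−ω_c) = −89(ω_r−ω_c),  ω_r=0, ω_s=1
Stage 1: 39(1−ω_c) = −89(0−ω_c)  ⇒  128ω_c = 39  ⇒  ω_c = 39/128
  ⇒ ω_c¹/ω_s¹ = 39/128
Stage 2: N_ring = 31 + 2·28 = 87
Stage 2: 31(ω_s−ω_c) = −87(ω_r−ω_c),  ω_s=0, ω_c=1
Stage 2: ω_r = 1 − (31/87)(0−1) = 118/87
  ⇒ ω_r²/ω_c² = 118/87
Coupling ω_c² = ω_c¹ ⇒ overall = 39/128 × 118/87 = 767/1856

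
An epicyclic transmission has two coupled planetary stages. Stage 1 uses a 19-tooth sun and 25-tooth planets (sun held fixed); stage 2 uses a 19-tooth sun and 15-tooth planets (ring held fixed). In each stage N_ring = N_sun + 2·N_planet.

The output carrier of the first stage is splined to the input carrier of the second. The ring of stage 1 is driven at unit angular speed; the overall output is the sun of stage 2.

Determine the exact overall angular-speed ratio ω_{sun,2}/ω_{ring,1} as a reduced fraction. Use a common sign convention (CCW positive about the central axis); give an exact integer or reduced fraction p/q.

1173/418

Stage 1: N_ring = 19 + 2·25 = 69
Stage 1: 19(ω_s−ω_c) = −69(ω_r−ω_c),  ω_s=0, ω_r=1
Stage 1: 19(0−ω_c) = −69(1−ω_c)  ⇒  88ω_c = 69  ⇒  ω_c = 69/88
  ⇒ ω_c¹/ω_r¹ = 69/88
Stage 2: N_ring = 19 + 2·15 = 49
Stage 2: 19(ω_s−ω_c) = −49(ω_r−ω_c),  ω_r=0, ω_c=1
Stage 2: ω_s = 1 − (49/19)(0−1) = 68/19
  ⇒ ω_s²/ω_c² = 68/19
Coupling ω_c² = ω_c¹ ⇒ overall = 69/88 × 68/19 = 1173/418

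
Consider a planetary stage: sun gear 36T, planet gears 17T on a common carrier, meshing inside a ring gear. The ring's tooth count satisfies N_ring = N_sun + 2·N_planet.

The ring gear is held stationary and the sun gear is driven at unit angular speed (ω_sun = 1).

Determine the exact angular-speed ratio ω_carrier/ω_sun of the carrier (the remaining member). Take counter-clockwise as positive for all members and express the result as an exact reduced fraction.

18/53

N_ring = 36 + 2·17 = 70
36(ω_s−ω_c) = −70(ω_r−ω_c),  ω_r=0, ω_s=1
36(1−ω_c) = −70(0−ω_c)  ⇒  106ω_c = 36  ⇒  ω_c = 18/53
ω_c/ω_s = 18/53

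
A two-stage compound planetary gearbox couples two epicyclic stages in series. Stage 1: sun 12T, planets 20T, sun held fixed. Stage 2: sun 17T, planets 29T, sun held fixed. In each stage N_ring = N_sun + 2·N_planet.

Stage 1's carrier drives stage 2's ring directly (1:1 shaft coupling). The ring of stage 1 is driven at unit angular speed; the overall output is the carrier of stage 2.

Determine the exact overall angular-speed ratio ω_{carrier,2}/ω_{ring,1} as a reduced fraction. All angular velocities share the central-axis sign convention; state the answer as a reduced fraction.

Stage 1: N_ring = 12 + 2·20 = 52
Stage 1: 12(ω_s−ω_c) = −52(ω_r−ω_c),  ω_s=0, ω_r=1
Stage 1: 12(0−ω_c) = −52(1−ω_c)  ⇒  64ω_c = 52  ⇒  ω_c = 13/16
  ⇒ ω_c¹/ω_r¹ = 13/16
Stage 2: N_ring = 17 + 2·29 = 75
Stage 2: 17(ω_s−ω_c) = −75(ω_r−ω_c),  ω_s=0, ω_r=1
Stage 2: 17(0−ω_c) = −75(1−ω_c)  ⇒  92ω_c = 75  ⇒  ω_c = 75/92
  ⇒ ω_c²/ω_r² = 75/92
Coupling ω_r² = ω_c¹ ⇒ overall = 13/16 × 75/92 = 975/1472

975/1472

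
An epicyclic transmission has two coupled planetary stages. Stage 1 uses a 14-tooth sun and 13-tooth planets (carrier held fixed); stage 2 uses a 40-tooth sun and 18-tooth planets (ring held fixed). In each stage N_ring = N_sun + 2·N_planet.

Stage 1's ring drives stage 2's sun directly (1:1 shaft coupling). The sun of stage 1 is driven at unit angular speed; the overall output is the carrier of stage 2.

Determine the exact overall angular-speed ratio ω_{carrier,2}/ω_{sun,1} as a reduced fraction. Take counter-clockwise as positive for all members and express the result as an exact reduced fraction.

-7/58

Stage 1: N_ring = 14 + 2·13 = 40
Stage 1: 14(ω_s−ω_c) = −40(ω_r−ω_c),  ω_c=0, ω_s=1
Stage 1: ω_r = 0 − (14/40)(1−0) = -7/20
  ⇒ ω_r¹/ω_s¹ = -7/20
Stage 2: N_ring = 40 + 2·18 = 76
Stage 2: 40(ω_s−ω_c) = −76(ω_r−ω_c),  ω_r=0, ω_s=1
Stage 2: 40(1−ω_c) = −76(0−ω_c)  ⇒  116ω_c = 40  ⇒  ω_c = 10/29
  ⇒ ω_c²/ω_s² = 10/29
Coupling ω_s² = ω_r¹ ⇒ overall = -7/20 × 10/29 = -7/58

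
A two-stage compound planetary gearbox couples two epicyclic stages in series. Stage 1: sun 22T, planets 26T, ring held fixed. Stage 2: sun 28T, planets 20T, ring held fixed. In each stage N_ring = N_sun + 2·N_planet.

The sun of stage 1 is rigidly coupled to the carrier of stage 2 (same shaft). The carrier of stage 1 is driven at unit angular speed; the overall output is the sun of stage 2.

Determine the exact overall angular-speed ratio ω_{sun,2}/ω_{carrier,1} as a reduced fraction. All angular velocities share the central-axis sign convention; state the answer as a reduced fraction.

Stage 1: N_ring = 22 + 2·26 = 74
Stage 1: 22(ω_s−ω_c) = −74(ω_r−ω_c),  ω_r=0, ω_c=1
Stage 1: ω_s = 1 − (74/22)(0−1) = 48/11
  ⇒ ω_s¹/ω_c¹ = 48/11
Stage 2: N_ring = 28 + 2·20 = 68
Stage 2: 28(ω_s−ω_c) = −68(ω_r−ω_c),  ω_r=0, ω_c=1
Stage 2: ω_s = 1 − (68/28)(0−1) = 24/7
  ⇒ ω_s²/ω_c² = 24/7
Coupling ω_c² = ω_s¹ ⇒ overall = 48/11 × 24/7 = 1152/77

1152/77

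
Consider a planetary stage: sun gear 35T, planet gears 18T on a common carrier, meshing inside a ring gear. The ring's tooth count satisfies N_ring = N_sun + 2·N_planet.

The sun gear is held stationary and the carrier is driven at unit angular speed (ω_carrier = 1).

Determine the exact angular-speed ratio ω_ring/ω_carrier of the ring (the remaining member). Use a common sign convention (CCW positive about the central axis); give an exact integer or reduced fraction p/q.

106/71

N_ring = 35 + 2·18 = 71
35(ω_s−ω_c) = −71(ω_r−ω_c),  ω_s=0, ω_c=1
ω_r = 1 − (35/71)(0−1) = 106/71
ω_r/ω_c = 106/71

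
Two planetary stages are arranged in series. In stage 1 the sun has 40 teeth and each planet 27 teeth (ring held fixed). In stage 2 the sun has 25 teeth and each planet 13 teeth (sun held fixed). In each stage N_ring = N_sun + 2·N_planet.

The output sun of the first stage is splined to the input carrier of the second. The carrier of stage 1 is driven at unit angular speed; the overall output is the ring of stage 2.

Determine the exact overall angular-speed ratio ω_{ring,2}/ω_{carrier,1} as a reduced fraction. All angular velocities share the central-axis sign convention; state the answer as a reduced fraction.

Stage 1: N_ring = 40 + 2·27 = 94
Stage 1: 40(ω_s−ω_c) = −94(ω_r−ω_c),  ω_r=0, ω_c=1
Stage 1: ω_s = 1 − (94/40)(0−1) = 67/20
  ⇒ ω_s¹/ω_c¹ = 67/20
Stage 2: N_ring = 25 + 2·13 = 51
Stage 2: 25(ω_s−ω_c) = −51(ω_r−ω_c),  ω_s=0, ω_c=1
Stage 2: ω_r = 1 − (25/51)(0−1) = 76/51
  ⇒ ω_r²/ω_c² = 76/51
Coupling ω_c² = ω_s¹ ⇒ overall = 67/20 × 76/51 = 1273/255

1273/255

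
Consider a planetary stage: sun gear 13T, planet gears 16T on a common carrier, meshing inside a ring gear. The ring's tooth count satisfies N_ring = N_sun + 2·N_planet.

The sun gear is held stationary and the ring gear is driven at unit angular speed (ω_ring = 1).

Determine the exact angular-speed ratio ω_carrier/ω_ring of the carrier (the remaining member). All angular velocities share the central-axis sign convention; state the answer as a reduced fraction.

N_ring = 13 + 2·16 = 45
13(ω_s−ω_c) = −45(ω_r−ω_c),  ω_s=0, ω_r=1
13(0−ω_c) = −45(1−ω_c)  ⇒  58ω_c = 45  ⇒  ω_c = 45/58
ω_c/ω_r = 45/58

45/58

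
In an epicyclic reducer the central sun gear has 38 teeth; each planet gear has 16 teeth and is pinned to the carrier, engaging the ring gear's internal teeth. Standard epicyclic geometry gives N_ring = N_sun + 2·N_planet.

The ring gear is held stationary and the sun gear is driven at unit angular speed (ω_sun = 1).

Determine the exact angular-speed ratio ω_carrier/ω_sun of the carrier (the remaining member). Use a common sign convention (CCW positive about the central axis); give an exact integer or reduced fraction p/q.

N_ring = 38 + 2·16 = 70
38(ω_s−ω_c) = −70(ω_r−ω_c),  ω_r=0, ω_s=1
38(1−ω_c) = −70(0−ω_c)  ⇒  108ω_c = 38  ⇒  ω_c = 19/54
ω_c/ω_s = 19/54

19/54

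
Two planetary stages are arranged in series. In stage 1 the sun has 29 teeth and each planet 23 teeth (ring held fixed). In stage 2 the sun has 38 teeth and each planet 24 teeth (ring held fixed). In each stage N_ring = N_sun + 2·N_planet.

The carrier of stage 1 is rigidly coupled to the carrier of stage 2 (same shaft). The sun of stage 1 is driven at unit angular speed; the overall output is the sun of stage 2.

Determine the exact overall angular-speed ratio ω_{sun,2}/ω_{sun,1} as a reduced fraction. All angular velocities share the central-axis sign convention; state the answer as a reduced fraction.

899/988

Stage 1: N_ring = 29 + 2·23 = 75
Stage 1: 29(ω_s−ω_c) = −75(ω_r−ω_c),  ω_r=0, ω_s=1
Stage 1: 29(1−ω_c) = −75(0−ω_c)  ⇒  104ω_c = 29  ⇒  ω_c = 29/104
  ⇒ ω_c¹/ω_s¹ = 29/104
Stage 2: N_ring = 38 + 2·24 = 86
Stage 2: 38(ω_s−ω_c) = −86(ω_r−ω_c),  ω_r=0, ω_c=1
Stage 2: ω_s = 1 − (86/38)(0−1) = 62/19
  ⇒ ω_s²/ω_c² = 62/19
Coupling ω_c² = ω_c¹ ⇒ overall = 29/104 × 62/19 = 899/988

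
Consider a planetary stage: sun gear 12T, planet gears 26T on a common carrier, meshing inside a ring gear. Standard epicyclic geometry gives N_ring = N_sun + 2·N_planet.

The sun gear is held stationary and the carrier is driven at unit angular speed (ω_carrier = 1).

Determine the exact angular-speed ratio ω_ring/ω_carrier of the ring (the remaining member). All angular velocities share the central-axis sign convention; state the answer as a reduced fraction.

19/16

N_ring = 12 + 2·26 = 64
12(ω_s−ω_c) = −64(ω_r−ω_c),  ω_s=0, ω_c=1
ω_r = 1 − (12/64)(0−1) = 19/16
ω_r/ω_c = 19/16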